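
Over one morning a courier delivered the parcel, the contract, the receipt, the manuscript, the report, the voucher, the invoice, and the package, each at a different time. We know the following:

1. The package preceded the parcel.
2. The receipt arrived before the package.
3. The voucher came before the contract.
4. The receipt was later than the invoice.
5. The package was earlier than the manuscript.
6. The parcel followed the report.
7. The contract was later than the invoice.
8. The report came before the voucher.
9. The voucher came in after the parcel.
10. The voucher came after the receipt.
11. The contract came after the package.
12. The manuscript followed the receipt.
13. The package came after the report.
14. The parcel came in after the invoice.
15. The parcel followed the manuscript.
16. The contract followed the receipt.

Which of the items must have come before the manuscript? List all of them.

Directly stated before the manuscript: the package and the receipt.
The invoice reaches the manuscript via the invoice → the receipt → the manuscript.
The report reaches the manuscript via the report → the package → the manuscript.
No chain forces the contract (or any of the others) ahead of the manuscript.

the invoice, the package, the receipt, the report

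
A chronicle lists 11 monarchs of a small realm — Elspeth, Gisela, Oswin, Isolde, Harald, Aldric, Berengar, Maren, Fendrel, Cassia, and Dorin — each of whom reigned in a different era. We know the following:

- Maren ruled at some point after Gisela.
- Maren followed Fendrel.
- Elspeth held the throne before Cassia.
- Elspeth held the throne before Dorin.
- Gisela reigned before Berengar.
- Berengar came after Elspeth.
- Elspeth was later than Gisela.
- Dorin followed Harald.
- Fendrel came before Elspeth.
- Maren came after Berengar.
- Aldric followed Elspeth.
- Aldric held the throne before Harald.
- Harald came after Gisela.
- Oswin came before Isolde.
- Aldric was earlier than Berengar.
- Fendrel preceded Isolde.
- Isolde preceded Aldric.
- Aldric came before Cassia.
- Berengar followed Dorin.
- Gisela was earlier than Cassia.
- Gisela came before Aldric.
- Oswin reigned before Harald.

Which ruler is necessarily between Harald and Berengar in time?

Dorin

Tracing the constraints gives Harald → Dorin → Berengar, so Dorin sits after Harald and before Berengar.
No other ruler is forced both after Harald and before Berengar.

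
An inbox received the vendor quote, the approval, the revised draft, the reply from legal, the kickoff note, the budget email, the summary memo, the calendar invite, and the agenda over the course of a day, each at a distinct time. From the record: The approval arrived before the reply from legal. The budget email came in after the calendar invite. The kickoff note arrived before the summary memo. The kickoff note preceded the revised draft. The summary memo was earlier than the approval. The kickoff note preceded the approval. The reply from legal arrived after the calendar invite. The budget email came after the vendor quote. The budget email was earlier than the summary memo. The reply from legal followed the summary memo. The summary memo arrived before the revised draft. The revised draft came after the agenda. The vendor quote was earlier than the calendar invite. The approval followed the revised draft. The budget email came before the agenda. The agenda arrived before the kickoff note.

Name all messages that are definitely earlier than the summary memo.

the agenda, the budget email, the calendar invite, the kickoff note, the vendor quote

Directly stated before the summary memo: the budget email and the kickoff note.
The agenda reaches the summary memo via the agenda → the kickoff note → the summary memo.
The calendar invite reaches the summary memo via the calendar invite → the budget email → the summary memo.
The vendor quote reaches the summary memo via the vendor quote → the budget email → the summary memo.
No chain forces the approval (or any of the others) ahead of the summary memo.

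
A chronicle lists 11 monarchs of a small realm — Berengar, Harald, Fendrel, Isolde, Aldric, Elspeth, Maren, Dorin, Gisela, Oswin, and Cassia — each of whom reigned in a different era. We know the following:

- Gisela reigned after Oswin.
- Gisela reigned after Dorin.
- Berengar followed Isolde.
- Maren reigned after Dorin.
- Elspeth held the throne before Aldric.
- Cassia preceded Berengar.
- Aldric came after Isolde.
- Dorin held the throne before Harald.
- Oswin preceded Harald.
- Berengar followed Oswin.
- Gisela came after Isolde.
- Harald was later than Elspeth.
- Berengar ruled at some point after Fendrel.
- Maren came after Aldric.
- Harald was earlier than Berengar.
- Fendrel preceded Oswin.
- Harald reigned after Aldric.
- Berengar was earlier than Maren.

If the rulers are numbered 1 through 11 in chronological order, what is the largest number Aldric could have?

Aldric must come before Berengar, Harald, and Maren — 3 rulers forced after them.
Everything else can be placed before Aldric in some valid order, so Aldric can sit as late as position 11 − 3 = 8.

8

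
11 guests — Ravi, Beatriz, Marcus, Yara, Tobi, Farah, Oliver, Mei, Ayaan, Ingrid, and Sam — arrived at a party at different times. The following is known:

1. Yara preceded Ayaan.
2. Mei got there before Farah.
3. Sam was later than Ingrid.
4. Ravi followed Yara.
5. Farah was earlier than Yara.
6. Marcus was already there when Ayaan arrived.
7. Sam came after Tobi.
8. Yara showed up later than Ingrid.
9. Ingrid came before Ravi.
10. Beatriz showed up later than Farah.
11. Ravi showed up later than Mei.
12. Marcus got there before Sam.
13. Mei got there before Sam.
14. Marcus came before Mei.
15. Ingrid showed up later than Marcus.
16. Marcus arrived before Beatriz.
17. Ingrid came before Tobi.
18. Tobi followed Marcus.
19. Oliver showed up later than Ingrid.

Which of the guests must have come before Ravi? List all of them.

Farah, Ingrid, Marcus, Mei, Yara

Directly stated before Ravi: Ingrid, Mei, and Yara.
Farah reaches Ravi via Farah → Yara → Ravi.
Marcus reaches Ravi via Marcus → Mei → Ravi.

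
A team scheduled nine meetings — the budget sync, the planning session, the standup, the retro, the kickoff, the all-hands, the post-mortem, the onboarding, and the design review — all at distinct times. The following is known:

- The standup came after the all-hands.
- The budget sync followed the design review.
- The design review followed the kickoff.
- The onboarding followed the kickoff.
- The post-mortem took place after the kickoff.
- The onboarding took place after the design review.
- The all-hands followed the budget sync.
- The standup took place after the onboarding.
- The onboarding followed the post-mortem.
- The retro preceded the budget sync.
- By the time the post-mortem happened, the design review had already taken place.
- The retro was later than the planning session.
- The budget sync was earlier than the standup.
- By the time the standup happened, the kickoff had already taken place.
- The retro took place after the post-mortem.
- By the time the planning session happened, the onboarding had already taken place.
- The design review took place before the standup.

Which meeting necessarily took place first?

the kickoff

The kickoff has a chain of constraints placing it before every other meeting, so the kickoff must be first.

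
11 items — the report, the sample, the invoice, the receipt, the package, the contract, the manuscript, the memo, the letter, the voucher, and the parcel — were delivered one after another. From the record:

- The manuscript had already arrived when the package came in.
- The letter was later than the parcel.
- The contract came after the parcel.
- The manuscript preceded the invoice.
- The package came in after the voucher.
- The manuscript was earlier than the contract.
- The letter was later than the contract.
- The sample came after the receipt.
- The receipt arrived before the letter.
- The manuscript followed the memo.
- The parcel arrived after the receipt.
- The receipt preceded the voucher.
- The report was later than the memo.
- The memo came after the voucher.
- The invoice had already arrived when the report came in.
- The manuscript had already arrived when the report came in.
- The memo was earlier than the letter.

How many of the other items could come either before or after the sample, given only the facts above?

9

Forced before the sample: the receipt.
That leaves the contract, the invoice, the letter, the manuscript, the memo, the package, the parcel, the report, and the voucher with no forced order relative to the sample — 9.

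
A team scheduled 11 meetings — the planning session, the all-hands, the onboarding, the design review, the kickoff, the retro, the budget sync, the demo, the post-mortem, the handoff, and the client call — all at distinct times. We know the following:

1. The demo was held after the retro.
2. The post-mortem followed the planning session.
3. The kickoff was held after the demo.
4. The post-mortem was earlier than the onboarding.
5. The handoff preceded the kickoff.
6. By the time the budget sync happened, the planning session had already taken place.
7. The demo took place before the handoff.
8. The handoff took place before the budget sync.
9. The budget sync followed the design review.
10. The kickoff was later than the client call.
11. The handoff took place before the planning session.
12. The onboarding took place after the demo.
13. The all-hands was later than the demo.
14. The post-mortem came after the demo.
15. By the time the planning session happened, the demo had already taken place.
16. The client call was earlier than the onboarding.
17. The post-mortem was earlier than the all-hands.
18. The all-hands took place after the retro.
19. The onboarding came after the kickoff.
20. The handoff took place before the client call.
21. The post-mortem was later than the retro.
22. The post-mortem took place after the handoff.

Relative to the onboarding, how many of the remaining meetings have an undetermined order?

3

Forced before the onboarding: the client call, the demo, the handoff, the kickoff, the planning session, the post-mortem, and the retro.
That leaves the all-hands, the budget sync, and the design review with no forced order relative to the onboarding — 3.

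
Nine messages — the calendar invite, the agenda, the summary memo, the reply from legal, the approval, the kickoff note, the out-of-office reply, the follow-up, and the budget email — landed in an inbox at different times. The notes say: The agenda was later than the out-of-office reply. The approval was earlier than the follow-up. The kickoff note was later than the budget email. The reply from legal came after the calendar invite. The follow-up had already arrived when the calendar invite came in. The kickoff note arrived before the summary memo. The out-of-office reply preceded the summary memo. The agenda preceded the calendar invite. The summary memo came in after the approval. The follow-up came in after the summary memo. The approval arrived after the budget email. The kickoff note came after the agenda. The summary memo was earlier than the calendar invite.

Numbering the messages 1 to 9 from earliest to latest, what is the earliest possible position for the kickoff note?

4

The agenda, the budget email, and the out-of-office reply must all come before the kickoff note — 3 forced predecessors.
Nothing else is forced ahead of the kickoff note, so its earliest slot is position 3 + 1 = 4.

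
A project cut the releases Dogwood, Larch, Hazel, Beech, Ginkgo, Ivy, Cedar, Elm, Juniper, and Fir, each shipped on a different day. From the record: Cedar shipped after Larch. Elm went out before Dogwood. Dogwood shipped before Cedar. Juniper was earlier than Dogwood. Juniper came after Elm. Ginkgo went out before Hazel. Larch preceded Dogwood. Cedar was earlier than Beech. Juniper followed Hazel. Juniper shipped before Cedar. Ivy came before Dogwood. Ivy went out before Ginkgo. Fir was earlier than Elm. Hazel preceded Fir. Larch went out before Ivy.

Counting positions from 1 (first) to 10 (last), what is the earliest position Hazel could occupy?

Ginkgo, Ivy, and Larch must all come before Hazel — 3 forced predecessors.
Nothing else is forced ahead of Hazel, so its earliest slot is position 3 + 1 = 4.

4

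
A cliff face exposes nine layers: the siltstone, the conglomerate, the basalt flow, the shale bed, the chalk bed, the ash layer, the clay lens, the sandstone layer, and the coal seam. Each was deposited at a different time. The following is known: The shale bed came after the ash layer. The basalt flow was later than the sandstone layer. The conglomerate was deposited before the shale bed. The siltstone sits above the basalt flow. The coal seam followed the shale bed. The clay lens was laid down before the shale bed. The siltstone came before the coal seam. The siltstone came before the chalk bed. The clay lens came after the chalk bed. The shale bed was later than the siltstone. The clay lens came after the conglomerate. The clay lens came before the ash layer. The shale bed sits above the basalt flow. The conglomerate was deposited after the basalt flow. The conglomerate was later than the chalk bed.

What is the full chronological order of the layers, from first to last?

the sandstone layer, the basalt flow, the siltstone, the chalk bed, the conglomerate, the clay lens, the ash layer, the shale bed, the coal seam

The constraints fix every adjacent pair, so only one ordering works:
the sandstone layer → the basalt flow → the siltstone → the chalk bed → the conglomerate → the clay lens → the ash layer → the shale bed → the coal seam.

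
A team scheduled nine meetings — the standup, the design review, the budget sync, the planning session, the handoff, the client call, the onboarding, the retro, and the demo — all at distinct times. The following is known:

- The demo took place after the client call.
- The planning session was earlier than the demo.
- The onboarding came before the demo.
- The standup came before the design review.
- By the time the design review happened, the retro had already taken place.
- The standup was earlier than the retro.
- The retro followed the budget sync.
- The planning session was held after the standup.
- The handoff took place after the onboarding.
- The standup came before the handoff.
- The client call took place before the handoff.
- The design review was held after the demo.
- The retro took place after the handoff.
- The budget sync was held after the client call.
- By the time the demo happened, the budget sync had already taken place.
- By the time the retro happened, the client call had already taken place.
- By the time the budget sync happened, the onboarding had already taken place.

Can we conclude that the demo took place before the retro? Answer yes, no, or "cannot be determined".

No chain of stated constraints runs from the demo to the retro, and none runs from the retro to the demo either.
So the relative order of the demo and the retro is not fixed by the given facts.

cannot be determined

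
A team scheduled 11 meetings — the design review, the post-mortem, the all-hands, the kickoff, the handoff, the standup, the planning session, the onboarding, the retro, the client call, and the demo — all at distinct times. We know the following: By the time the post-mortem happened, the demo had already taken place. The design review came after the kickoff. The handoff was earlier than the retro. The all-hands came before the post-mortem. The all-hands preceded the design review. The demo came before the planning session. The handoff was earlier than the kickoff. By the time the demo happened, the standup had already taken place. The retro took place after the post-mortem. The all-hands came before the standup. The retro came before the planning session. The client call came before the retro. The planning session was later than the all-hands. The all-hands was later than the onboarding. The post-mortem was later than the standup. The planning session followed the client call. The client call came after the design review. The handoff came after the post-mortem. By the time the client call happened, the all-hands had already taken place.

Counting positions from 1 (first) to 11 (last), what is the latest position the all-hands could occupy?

The all-hands must come before the client call, the demo, the design review, the handoff, the kickoff, the planning session, the post-mortem, the retro, and the standup — 9 meetings forced after it.
Everything else can be placed before the all-hands in some valid order, so the all-hands can sit as late as position 11 − 9 = 2.

2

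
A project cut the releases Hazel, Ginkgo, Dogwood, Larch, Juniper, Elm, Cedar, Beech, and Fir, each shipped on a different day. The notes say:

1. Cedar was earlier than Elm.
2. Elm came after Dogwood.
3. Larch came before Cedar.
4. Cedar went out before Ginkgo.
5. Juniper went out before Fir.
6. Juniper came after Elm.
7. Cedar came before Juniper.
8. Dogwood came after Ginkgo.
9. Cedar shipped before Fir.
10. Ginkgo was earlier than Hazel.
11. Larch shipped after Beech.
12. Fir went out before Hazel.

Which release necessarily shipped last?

Hazel

Every other release has a chain of constraints placing it before Hazel, so Hazel is last.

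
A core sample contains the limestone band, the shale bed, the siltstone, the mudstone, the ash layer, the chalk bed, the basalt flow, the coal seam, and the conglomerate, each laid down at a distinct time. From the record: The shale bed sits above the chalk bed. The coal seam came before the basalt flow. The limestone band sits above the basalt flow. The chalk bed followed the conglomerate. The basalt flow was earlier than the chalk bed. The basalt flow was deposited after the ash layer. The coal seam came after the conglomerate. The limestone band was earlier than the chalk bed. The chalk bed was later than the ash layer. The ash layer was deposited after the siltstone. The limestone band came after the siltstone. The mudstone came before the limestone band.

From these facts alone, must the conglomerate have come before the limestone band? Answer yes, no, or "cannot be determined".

yes

Chain the constraints: the conglomerate → the coal seam → the basalt flow → the limestone band. Each link is directly stated, so the conglomerate comes before the limestone band.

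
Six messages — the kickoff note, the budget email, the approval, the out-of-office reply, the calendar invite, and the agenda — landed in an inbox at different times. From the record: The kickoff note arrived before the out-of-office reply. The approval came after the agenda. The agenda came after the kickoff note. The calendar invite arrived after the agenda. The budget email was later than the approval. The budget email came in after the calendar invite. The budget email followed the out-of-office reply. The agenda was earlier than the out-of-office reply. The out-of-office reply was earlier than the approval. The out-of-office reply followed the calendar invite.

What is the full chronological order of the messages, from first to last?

The constraints fix every adjacent pair, so only one ordering works:
the kickoff note → the agenda → the calendar invite → the out-of-office reply → the approval → the budget email.

the kickoff note, the agenda, the calendar invite, the out-of-office reply, the approval, the budget email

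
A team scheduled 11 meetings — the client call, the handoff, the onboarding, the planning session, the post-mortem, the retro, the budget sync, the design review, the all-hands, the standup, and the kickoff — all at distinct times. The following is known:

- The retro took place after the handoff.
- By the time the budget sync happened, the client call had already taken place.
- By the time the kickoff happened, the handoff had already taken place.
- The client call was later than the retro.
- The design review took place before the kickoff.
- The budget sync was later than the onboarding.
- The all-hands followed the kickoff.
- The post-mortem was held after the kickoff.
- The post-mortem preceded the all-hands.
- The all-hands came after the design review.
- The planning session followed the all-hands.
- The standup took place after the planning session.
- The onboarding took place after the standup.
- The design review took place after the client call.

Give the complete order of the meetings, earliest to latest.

The constraints fix every adjacent pair, so only one ordering works:
the handoff → the retro → the client call → the design review → the kickoff → the post-mortem → the all-hands → the planning session → the standup → the onboarding → the budget sync.

the handoff, the retro, the client call, the design review, the kickoff, the post-mortem, the all-hands, the planning session, the standup, the onboarding, the budget sync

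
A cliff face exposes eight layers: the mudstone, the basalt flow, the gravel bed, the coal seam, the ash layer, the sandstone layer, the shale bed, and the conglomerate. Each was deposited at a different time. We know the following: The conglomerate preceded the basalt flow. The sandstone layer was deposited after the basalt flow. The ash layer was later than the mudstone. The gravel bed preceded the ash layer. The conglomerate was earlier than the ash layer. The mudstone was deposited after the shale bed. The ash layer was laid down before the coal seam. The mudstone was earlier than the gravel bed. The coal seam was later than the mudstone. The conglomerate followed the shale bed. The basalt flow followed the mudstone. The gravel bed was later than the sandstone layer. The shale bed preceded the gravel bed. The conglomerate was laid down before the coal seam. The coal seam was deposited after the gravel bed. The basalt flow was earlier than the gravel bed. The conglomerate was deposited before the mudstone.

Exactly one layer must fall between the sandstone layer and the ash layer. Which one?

Tracing the constraints gives the sandstone layer → the gravel bed → the ash layer, so the gravel bed sits after the sandstone layer and before the ash layer.
No other layer is forced both after the sandstone layer and before the ash layer.

the gravel bed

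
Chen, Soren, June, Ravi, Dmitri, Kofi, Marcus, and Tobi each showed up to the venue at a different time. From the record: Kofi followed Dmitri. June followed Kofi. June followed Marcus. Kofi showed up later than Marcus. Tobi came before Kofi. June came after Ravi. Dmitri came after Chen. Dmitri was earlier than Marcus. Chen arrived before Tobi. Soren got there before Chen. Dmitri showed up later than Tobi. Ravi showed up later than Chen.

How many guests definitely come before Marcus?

4

Directly stated before Marcus: Dmitri.
Chen reaches Marcus via Chen → Dmitri → Marcus.
Soren reaches Marcus via Soren → Chen → Dmitri → Marcus.
Tobi reaches Marcus via Tobi → Dmitri → Marcus.
That's Chen, Dmitri, Soren, and Tobi — 4 in all.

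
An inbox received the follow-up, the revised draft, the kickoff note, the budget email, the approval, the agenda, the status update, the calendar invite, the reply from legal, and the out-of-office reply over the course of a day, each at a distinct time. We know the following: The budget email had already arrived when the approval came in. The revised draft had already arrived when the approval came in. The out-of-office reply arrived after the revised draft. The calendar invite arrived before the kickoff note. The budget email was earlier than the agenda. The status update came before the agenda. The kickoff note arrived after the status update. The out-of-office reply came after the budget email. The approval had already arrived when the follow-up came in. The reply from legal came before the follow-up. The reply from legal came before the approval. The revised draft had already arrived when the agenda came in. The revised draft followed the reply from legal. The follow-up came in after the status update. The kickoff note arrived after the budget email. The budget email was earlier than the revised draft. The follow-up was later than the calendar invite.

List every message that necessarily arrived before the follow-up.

Directly stated before the follow-up: the approval, the calendar invite, the reply from legal, and the status update.
The budget email reaches the follow-up via the budget email → the approval → the follow-up.
The revised draft reaches the follow-up via the revised draft → the approval → the follow-up.
No chain forces the agenda (or any of the others) ahead of the follow-up.

the approval, the budget email, the calendar invite, the reply from legal, the revised draft, the status update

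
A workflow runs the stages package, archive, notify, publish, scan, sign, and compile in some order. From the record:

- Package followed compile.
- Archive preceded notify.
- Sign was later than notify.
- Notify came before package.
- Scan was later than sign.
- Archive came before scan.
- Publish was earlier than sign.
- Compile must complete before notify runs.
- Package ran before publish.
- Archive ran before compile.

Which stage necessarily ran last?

scan

Every other stage has a chain of constraints placing it before scan, so scan is last.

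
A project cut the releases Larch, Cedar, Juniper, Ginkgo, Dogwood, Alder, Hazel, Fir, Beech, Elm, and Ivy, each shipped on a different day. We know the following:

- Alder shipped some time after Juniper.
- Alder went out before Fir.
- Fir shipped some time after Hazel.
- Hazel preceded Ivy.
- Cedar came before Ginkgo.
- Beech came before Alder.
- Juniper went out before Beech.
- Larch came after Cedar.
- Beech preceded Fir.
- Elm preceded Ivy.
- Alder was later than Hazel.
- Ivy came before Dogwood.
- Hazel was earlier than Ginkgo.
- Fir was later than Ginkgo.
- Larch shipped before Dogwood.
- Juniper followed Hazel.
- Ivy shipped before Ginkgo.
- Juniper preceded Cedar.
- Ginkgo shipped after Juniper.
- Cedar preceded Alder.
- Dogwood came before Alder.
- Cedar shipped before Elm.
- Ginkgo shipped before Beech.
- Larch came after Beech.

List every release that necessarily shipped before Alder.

Beech, Cedar, Dogwood, Elm, Ginkgo, Hazel, Ivy, Juniper, Larch

Directly stated before Alder: Beech, Cedar, Dogwood, Hazel, and Juniper.
Elm reaches Alder via Elm → Ivy → Dogwood → Alder.
Ginkgo reaches Alder via Ginkgo → Beech → Alder.
Ivy reaches Alder via Ivy → Dogwood → Alder.
Likewise Larch reaches Alder by chaining the stated constraints.
No chain forces Fir ahead of Alder.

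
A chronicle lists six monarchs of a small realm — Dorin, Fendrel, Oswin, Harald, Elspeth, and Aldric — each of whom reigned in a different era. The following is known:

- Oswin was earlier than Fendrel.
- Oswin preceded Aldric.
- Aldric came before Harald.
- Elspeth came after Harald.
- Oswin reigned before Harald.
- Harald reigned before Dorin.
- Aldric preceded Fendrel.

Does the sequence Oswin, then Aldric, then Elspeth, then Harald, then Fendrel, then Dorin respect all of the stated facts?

no

The constraints require Harald before Elspeth, but in the proposed sequence Elspeth appears ahead of Harald. That one violation is enough.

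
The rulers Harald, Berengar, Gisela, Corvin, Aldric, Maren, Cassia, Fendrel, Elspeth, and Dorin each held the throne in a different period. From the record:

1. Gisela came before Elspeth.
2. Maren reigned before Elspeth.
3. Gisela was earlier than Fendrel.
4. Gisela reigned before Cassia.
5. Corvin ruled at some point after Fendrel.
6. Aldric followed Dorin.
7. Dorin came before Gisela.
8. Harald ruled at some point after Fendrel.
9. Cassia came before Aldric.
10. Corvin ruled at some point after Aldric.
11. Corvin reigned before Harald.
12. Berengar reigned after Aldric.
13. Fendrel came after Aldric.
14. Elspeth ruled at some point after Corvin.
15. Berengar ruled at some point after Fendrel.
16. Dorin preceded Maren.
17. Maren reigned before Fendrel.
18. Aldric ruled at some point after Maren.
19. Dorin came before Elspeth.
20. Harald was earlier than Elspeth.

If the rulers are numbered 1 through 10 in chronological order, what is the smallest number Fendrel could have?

Aldric, Cassia, Dorin, Gisela, and Maren must all come before Fendrel — 5 forced predecessors.
Nothing else is forced ahead of Fendrel, so their earliest slot is position 5 + 1 = 6.

6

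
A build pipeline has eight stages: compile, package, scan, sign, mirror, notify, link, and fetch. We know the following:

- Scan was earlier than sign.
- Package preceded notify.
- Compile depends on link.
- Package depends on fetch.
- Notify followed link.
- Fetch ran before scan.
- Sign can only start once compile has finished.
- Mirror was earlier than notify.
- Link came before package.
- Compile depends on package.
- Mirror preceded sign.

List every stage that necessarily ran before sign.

compile, fetch, link, mirror, package, scan

Directly stated before sign: compile, mirror, and scan.
Fetch reaches sign via fetch → scan → sign.
Link reaches sign via link → compile → sign.
Package reaches sign via package → compile → sign.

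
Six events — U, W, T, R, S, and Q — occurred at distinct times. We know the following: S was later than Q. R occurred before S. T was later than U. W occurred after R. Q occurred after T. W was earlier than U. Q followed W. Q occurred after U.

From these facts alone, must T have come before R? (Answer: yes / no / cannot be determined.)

Tracing the constraints gives R → W → U → T, so R must come before T.
That means T cannot be before R.

no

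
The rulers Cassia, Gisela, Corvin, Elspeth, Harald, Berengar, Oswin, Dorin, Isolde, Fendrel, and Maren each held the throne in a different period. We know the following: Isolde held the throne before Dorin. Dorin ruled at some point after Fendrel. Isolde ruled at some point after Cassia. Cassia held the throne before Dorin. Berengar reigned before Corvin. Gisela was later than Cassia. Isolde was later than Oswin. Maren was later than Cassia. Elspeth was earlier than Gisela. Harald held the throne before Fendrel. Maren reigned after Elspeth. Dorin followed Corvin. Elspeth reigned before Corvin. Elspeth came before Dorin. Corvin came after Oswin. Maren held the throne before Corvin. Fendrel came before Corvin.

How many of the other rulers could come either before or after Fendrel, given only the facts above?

Forced before Fendrel: Harald; forced after Fendrel: Corvin and Dorin.
That leaves Berengar, Cassia, Elspeth, Gisela, Isolde, Maren, and Oswin with no forced order relative to Fendrel — 7.

7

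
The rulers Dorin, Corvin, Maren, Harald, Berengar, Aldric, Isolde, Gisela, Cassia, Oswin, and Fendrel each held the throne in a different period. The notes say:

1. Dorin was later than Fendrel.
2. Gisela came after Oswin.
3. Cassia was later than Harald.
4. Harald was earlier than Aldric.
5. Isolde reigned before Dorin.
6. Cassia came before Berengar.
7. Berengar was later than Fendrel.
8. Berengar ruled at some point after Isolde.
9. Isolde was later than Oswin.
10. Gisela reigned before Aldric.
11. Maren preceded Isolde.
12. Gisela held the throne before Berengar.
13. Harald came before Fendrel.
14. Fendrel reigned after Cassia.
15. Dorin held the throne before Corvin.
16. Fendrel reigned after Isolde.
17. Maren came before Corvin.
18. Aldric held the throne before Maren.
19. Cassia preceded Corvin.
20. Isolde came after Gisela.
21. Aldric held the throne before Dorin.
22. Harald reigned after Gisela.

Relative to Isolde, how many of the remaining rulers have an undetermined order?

1

Forced before Isolde: Aldric, Gisela, Harald, Maren, and Oswin; forced after Isolde: Berengar, Corvin, Dorin, and Fendrel.
That leaves Cassia with no forced order relative to Isolde — 1.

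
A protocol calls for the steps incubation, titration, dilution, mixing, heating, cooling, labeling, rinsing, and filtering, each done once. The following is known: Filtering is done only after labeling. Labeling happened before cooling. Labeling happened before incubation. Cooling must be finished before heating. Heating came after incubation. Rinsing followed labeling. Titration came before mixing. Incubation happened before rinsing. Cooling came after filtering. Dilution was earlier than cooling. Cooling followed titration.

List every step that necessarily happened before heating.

Directly stated before heating: cooling and incubation.
Dilution reaches heating via dilution → cooling → heating.
Filtering reaches heating via filtering → cooling → heating.
Labeling reaches heating via labeling → incubation → heating.
Likewise titration reaches heating by chaining the stated constraints.
No chain forces mixing (or any of the others) ahead of heating.

cooling, dilution, filtering, incubation, labeling, titration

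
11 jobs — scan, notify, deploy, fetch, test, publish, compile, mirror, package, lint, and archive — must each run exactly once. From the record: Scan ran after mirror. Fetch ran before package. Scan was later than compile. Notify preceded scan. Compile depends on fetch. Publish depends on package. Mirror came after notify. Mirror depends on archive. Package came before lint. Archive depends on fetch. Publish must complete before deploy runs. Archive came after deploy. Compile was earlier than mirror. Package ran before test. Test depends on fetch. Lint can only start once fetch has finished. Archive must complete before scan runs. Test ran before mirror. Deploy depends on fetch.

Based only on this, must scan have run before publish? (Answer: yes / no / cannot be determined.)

no

Tracing the constraints gives publish → deploy → archive → scan, so publish must come before scan.
That means scan cannot be before publish.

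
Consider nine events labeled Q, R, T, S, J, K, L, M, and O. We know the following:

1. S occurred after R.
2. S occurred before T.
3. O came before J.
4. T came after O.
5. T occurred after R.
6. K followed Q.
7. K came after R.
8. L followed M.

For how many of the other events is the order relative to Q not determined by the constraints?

7

Forced after Q: K.
That leaves J, L, M, O, R, S, and T with no forced order relative to Q — 7.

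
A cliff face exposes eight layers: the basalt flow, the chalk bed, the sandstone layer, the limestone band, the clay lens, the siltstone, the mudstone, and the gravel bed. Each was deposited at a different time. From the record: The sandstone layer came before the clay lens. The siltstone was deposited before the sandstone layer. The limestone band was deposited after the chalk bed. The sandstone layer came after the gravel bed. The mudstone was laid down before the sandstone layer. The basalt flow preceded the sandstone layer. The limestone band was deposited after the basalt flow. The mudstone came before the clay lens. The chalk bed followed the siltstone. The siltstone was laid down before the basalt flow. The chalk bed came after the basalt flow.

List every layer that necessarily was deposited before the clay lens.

Directly stated before the clay lens: the mudstone and the sandstone layer.
The basalt flow reaches the clay lens via the basalt flow → the sandstone layer → the clay lens.
The gravel bed reaches the clay lens via the gravel bed → the sandstone layer → the clay lens.
The siltstone reaches the clay lens via the siltstone → the sandstone layer → the clay lens.

the basalt flow, the gravel bed, the mudstone, the sandstone layer, the siltstone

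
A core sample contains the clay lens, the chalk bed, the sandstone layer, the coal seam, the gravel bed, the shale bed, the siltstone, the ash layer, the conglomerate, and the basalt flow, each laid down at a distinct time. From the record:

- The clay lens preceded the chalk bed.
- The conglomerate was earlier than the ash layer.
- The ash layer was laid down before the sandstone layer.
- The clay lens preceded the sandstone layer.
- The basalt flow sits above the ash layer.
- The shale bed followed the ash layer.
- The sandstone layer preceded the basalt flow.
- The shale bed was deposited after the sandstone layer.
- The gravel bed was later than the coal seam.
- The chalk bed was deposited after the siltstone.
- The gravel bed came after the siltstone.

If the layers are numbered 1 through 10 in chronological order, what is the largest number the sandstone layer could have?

The sandstone layer must come before the basalt flow and the shale bed — 2 layers forced after it.
Everything else can be placed before the sandstone layer in some valid order, so the sandstone layer can sit as late as position 10 − 2 = 8.

8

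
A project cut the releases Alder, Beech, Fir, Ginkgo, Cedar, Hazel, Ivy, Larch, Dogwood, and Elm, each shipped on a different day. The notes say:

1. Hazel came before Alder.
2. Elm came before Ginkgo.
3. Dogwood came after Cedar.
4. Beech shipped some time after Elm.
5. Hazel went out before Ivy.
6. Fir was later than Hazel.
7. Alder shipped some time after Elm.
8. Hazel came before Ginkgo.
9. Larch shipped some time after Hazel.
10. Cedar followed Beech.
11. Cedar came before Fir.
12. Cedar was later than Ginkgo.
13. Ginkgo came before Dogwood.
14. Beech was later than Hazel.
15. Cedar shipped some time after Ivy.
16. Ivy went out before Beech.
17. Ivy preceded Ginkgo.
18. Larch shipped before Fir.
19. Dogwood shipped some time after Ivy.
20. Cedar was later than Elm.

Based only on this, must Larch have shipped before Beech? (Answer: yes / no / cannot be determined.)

cannot be determined

No chain of stated constraints runs from Larch to Beech, and none runs from Beech to Larch either.
So the relative order of Larch and Beech is not fixed by the given facts.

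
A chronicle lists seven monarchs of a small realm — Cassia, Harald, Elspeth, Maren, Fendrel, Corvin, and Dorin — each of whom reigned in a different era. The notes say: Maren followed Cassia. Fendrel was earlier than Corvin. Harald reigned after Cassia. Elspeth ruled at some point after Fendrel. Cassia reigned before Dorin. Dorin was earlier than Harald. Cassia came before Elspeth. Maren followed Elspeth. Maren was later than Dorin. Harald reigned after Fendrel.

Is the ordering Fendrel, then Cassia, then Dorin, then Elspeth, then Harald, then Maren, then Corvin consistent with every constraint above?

yes

Check each stated constraint against the proposed order — e.g. Cassia is ahead of Maren; Fendrel is ahead of Corvin. Every pair is in the required order; nothing is violated.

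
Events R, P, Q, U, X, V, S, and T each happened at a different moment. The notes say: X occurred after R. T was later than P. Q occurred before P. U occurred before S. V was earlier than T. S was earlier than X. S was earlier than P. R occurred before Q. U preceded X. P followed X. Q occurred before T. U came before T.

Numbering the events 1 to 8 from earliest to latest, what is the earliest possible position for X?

R, S, and U must all come before X — 3 forced predecessors.
Nothing else is forced ahead of X, so its earliest slot is position 3 + 1 = 4.

4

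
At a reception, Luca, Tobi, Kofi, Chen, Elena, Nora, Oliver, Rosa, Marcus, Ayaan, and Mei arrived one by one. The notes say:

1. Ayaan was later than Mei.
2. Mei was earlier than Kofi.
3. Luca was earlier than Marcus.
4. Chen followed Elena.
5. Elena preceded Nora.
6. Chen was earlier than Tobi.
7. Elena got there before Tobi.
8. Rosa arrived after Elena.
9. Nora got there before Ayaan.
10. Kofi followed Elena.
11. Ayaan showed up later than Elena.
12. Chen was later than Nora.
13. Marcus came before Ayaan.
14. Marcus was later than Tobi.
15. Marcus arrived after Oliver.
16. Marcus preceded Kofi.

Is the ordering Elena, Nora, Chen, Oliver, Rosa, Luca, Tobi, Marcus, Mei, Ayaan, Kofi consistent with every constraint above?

Check each stated constraint against the proposed order — e.g. Elena is ahead of Ayaan; Elena is ahead of Kofi. Every pair is in the required order; nothing is violated.

yes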